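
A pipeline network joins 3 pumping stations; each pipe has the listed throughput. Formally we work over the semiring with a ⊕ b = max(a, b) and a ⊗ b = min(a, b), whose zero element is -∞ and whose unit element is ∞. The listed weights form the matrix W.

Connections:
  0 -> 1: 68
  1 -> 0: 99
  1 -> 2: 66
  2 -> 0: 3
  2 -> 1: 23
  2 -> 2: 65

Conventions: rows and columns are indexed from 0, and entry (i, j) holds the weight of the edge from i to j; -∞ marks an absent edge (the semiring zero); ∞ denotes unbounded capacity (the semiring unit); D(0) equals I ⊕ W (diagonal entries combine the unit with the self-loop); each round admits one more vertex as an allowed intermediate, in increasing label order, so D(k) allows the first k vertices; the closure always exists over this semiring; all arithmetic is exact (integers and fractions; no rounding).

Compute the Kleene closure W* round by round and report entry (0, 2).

D(0):
  [∞, 68, -∞]
  [99, ∞, 66]
  [3, 23, ∞]
D(1):
  [∞, 68, -∞]
  [99, ∞, 66]
  [3, 23, ∞]
D(2):
  [∞, 68, 66]
  [99, ∞, 66]
  [23, 23, ∞]
D(3):
  [∞, 68, 66]
  [99, ∞, 66]
  [23, 23, ∞]
Answer: W*[0][2] = 66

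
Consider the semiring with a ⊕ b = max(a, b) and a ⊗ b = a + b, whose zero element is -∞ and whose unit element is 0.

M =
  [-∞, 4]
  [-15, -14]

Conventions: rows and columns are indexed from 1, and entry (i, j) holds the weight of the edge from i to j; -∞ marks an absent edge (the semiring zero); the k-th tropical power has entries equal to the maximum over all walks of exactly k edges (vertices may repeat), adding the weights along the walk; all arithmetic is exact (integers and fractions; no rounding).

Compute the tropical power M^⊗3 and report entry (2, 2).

M^⊗2:
  [-11, -10]
  [-29, -11]
M^⊗3:
  [-25, -7]
  [-26, -25]
Key observation: the optimum is the walk 2->1->2->2, with weight (-15) + 4 + (-14) = -25.
Optimal value attained by: walk 2->1->2->2.
Answer: (M^⊗3)[2][2] = -25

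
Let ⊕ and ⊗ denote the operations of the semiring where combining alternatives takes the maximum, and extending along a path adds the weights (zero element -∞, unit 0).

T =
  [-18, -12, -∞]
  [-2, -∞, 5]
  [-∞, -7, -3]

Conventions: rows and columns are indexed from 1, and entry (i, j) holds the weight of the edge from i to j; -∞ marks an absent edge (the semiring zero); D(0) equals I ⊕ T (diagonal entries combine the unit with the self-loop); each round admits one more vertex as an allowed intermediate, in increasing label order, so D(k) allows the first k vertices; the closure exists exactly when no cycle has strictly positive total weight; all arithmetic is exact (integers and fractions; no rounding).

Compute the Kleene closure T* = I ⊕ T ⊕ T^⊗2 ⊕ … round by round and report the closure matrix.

D(0):
  [0, -12, -∞]
  [-2, 0, 5]
  [-∞, -7, 0]
D(1):
  [0, -12, -∞]
  [-2, 0, 5]
  [-∞, -7, 0]
D(2):
  [0, -12, -7]
  [-2, 0, 5]
  [-9, -7, 0]
D(3):
  [0, -12, -7]
  [-2, 0, 5]
  [-9, -7, 0]
Answer: T* = [[0, -12, -7], [-2, 0, 5], [-9, -7, 0]]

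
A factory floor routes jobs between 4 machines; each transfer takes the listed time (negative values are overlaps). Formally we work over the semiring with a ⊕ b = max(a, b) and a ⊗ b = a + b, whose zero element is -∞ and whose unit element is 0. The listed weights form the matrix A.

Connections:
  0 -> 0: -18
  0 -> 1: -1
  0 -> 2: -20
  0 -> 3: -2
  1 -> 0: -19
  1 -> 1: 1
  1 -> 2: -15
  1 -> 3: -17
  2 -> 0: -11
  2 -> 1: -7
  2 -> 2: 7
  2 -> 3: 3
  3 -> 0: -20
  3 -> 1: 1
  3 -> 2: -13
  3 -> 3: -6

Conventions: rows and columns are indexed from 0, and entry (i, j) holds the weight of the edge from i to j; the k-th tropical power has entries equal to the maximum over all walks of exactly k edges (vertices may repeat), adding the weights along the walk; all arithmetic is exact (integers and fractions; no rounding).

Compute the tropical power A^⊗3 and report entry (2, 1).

A^⊗2:
  [-20, 0, -13, -8]
  [-18, 2, -8, -12]
  [-4, 4, 14, 10]
  [-18, 2, -6, -10]
A^⊗3:
  [-19, 1, -6, -10]
  [-17, 3, -1, -5]
  [3, 11, 21, 17]
  [-17, 3, 1, -3]
Key observation: the optimum is the walk 2->2->3->1, with weight 7 + 3 + 1 = 11.
Optimal value attained by: walk 2->2->3->1.
Answer: (A^⊗3)[2][1] = 11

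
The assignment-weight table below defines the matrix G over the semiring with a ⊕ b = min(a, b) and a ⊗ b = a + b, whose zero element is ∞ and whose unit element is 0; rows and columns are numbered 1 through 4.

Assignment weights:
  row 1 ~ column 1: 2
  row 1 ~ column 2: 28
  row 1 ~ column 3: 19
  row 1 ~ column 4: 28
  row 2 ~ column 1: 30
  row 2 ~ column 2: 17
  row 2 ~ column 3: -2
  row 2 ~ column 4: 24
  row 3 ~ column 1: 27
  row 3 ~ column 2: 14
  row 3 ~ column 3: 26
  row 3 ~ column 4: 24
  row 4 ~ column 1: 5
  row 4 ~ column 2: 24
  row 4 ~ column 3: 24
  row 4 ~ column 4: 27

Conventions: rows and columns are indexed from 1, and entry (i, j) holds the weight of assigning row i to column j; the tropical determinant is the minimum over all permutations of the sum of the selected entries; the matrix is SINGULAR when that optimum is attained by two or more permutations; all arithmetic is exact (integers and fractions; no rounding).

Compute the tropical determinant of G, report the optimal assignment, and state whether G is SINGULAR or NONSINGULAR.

σ = (1, 2, 3, 4): 2 + 17 + 26 + 27 = 72
σ = (1, 2, 4, 3): 2 + 17 + 24 + 24 = 67
σ = (1, 3, 2, 4): 2 + (-2) + 14 + 27 = 41
σ = (1, 3, 4, 2): 2 + (-2) + 24 + 24 = 48
σ = (1, 4, 2, 3): 2 + 24 + 14 + 24 = 64
σ = (1, 4, 3, 2): 2 + 24 + 26 + 24 = 76
σ = (2, 1, 3, 4): 28 + 30 + 26 + 27 = 111
σ = (2, 1, 4, 3): 28 + 30 + 24 + 24 = 106
σ = (2, 3, 1, 4): 28 + (-2) + 27 + 27 = 80
σ = (2, 3, 4, 1): 28 + (-2) + 24 + 5 = 55
σ = (2, 4, 1, 3): 28 + 24 + 27 + 24 = 103
σ = (2, 4, 3, 1): 28 + 24 + 26 + 5 = 83
σ = (3, 1, 2, 4): 19 + 30 + 14 + 27 = 90
σ = (3, 1, 4, 2): 19 + 30 + 24 + 24 = 97
σ = (3, 2, 1, 4): 19 + 17 + 27 + 27 = 90
σ = (3, 2, 4, 1): 19 + 17 + 24 + 5 = 65
σ = (3, 4, 1, 2): 19 + 24 + 27 + 24 = 94
σ = (3, 4, 2, 1): 19 + 24 + 14 + 5 = 62
σ = (4, 1, 2, 3): 28 + 30 + 14 + 24 = 96
σ = (4, 1, 3, 2): 28 + 30 + 26 + 24 = 108
σ = (4, 2, 1, 3): 28 + 17 + 27 + 24 = 96
σ = (4, 2, 3, 1): 28 + 17 + 26 + 5 = 76
σ = (4, 3, 1, 2): 28 + (-2) + 27 + 24 = 77
σ = (4, 3, 2, 1): 28 + (-2) + 14 + 5 = 45
Optimal value attained by: σ = (1, 3, 2, 4).
Answer: det⊕(G) = 41; verdict: NONSINGULAR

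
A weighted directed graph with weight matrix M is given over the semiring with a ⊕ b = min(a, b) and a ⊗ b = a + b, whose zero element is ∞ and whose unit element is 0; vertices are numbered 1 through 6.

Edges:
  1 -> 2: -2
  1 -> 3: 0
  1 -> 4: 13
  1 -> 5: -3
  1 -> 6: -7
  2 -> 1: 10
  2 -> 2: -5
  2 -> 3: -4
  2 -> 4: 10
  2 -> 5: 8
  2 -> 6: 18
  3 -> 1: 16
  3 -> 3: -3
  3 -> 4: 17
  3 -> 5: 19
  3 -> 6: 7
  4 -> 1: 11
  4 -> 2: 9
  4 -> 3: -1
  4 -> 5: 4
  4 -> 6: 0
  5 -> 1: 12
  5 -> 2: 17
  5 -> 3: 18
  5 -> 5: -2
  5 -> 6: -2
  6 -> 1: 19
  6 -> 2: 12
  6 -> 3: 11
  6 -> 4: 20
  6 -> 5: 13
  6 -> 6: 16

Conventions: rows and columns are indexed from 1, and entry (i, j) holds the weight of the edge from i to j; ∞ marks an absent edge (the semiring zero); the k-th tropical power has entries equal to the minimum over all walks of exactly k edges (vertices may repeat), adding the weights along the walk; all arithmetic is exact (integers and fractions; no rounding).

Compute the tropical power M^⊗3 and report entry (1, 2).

M^⊗2:
  [8, -7, -6, 8, -5, -5]
  [5, -10, -9, 5, 3, 3]
  [13, 14, -6, 14, 13, 4]
  [15, 4, -4, 16, 2, 2]
  [10, 10, 9, 18, -4, -4]
  [22, 7, 8, 22, 11, 11]
M^⊗3:
  [3, -12, -11, 3, -7, -7]
  [0, -15, -14, 0, -2, -2]
  [10, 9, -9, 11, 10, 1]
  [12, -1, -7, 13, 0, 0]
  [8, 5, 6, 16, -6, -6]
  [17, 2, 3, 17, 9, 9]
Key observation: the optimum is the walk 1->2->2->2, with weight (-2) + (-5) + (-5) = -12.
Optimal value attained by: walk 1->2->2->2.
Answer: (M^⊗3)[1][2] = -12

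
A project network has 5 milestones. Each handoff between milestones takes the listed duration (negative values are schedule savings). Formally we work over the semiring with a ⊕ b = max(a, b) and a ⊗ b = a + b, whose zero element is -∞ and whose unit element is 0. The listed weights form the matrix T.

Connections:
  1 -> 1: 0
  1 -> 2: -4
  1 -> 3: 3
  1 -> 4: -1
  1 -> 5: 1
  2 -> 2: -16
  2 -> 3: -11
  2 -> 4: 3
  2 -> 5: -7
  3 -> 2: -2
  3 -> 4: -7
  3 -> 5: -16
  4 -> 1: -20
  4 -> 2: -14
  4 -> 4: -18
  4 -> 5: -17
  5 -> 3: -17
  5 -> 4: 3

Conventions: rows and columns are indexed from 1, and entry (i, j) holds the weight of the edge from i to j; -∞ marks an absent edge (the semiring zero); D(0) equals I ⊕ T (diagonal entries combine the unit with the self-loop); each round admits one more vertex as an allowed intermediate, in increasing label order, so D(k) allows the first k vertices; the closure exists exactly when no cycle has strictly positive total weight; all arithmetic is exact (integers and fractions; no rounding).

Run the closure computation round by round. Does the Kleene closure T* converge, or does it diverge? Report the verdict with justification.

D(0):
  [0, -4, 3, -1, 1]
  [-∞, 0, -11, 3, -7]
  [-∞, -2, 0, -7, -16]
  [-20, -14, -∞, 0, -17]
  [-∞, -∞, -17, 3, 0]
D(1):
  [0, -4, 3, -1, 1]
  [-∞, 0, -11, 3, -7]
  [-∞, -2, 0, -7, -16]
  [-20, -14, -17, 0, -17]
  [-∞, -∞, -17, 3, 0]
D(2):
  [0, -4, 3, -1, 1]
  [-∞, 0, -11, 3, -7]
  [-∞, -2, 0, 1, -9]
  [-20, -14, -17, 0, -17]
  [-∞, -∞, -17, 3, 0]
D(3):
  [0, 1, 3, 4, 1]
  [-∞, 0, -11, 3, -7]
  [-∞, -2, 0, 1, -9]
  [-20, -14, -17, 0, -17]
  [-∞, -19, -17, 3, 0]
D(4):
  [0, 1, 3, 4, 1]
  [-17, 0, -11, 3, -7]
  [-19, -2, 0, 1, -9]
  [-20, -14, -17, 0, -17]
  [-17, -11, -14, 3, 0]
D(5):
  [0, 1, 3, 4, 1]
  [-17, 0, -11, 3, -7]
  [-19, -2, 0, 1, -9]
  [-20, -14, -17, 0, -17]
  [-17, -11, -14, 3, 0]
Key observation: every diagonal entry stays at the unit through all rounds, so no improving cycle exists.
Answer: CONVERGES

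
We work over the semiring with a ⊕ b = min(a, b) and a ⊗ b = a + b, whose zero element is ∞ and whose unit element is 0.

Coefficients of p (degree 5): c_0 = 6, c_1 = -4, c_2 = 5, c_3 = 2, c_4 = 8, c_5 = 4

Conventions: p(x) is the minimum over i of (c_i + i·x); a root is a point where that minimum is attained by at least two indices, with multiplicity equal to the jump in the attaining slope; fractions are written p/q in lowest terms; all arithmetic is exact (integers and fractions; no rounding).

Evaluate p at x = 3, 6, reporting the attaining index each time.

p(3) = min(6+0·3=6, -4+1·3=-1, 5+2·3=11, 2+3·3=11, 8+4·3=20, 4+5·3=19) = -1 (attained by i=1)
p(6) = min(6+0·6=6, -4+1·6=2, 5+2·6=17, 2+3·6=20, 8+4·6=32, 4+5·6=34) = 2 (attained by i=1)
Answer: p(3) = -1; p(6) = 2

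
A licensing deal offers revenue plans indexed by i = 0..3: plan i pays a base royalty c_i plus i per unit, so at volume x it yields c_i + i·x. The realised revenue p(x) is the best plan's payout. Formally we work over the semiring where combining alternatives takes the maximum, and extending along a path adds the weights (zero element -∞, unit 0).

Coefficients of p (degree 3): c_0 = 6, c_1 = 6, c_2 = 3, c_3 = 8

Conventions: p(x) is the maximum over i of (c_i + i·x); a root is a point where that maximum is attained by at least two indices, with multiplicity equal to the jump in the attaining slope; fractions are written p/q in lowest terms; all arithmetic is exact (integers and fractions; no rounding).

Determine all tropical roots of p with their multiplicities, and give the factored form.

hull edge (i=0, c=6) to (i=3, c=8): slope 2/3, span 3
Factored form: p(x) = 8 ⊗ (x ⊕ (-2/3)) ⊗ (x ⊕ (-2/3)) ⊗ (x ⊕ (-2/3))
Answer: roots = -2/3 (mult 3)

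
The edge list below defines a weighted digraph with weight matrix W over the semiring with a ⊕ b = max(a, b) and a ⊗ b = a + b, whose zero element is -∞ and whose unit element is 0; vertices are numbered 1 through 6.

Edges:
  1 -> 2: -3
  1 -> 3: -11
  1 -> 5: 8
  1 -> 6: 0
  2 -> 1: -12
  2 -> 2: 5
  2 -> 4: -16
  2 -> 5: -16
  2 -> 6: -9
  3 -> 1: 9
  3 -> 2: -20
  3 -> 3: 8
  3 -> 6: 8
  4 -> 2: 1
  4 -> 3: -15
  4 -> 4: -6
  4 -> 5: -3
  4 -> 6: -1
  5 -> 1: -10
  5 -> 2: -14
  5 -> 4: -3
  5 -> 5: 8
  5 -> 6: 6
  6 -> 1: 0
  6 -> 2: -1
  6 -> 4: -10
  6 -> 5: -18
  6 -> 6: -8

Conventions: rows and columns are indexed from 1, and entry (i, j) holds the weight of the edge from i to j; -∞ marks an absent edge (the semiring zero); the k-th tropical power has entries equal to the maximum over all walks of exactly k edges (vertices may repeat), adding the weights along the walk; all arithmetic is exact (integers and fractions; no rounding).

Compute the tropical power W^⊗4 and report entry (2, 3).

W^⊗2:
  [0, 2, -3, 5, 16, 14]
  [-7, 10, -23, -11, -4, -4]
  [17, 7, 16, -2, 17, 16]
  [-1, 6, -7, -6, 5, 3]
  [6, 5, -18, 5, 16, 14]
  [-8, 4, -11, -16, 8, 0]
W^⊗3:
  [14, 13, 5, 13, 24, 22]
  [-2, 15, -15, -6, 4, 2]
  [25, 15, 24, 14, 25, 24]
  [3, 11, 1, 2, 13, 11]
  [14, 13, -5, 13, 24, 22]
  [0, 9, -3, 5, 16, 14]
W^⊗4:
  [22, 21, 13, 21, 32, 30]
  [3, 20, -7, 1, 12, 10]
  [33, 23, 32, 22, 33, 32]
  [11, 16, 9, 10, 21, 19]
  [22, 21, 3, 21, 32, 30]
  [14, 14, 5, 13, 24, 22]
Key observation: the optimum is the walk 2->1->3->3->3, with weight (-12) + (-11) + 8 + 8 = -7.
Optimal value attained by: walk 2->1->3->3->3.
Answer: (W^⊗4)[2][3] = -7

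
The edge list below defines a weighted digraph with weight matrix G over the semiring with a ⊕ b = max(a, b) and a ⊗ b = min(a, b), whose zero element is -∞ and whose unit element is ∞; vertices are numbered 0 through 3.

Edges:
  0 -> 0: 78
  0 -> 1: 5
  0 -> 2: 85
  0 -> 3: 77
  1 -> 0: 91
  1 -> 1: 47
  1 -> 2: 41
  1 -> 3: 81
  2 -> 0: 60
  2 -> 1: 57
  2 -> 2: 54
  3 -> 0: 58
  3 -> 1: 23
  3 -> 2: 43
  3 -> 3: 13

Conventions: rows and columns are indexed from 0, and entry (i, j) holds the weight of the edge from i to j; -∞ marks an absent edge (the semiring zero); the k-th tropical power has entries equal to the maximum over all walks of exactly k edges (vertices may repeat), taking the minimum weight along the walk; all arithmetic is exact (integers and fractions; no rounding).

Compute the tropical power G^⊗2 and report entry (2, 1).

G^⊗2:
  [78, 57, 78, 77]
  [78, 47, 85, 77]
  [60, 54, 60, 60]
  [58, 43, 58, 58]
Key observation: the optimum is the walk 2->2->1, with weight 54 min 57 = 54.
Optimal value attained by: walk 2->2->1.
Answer: (G^⊗2)[2][1] = 54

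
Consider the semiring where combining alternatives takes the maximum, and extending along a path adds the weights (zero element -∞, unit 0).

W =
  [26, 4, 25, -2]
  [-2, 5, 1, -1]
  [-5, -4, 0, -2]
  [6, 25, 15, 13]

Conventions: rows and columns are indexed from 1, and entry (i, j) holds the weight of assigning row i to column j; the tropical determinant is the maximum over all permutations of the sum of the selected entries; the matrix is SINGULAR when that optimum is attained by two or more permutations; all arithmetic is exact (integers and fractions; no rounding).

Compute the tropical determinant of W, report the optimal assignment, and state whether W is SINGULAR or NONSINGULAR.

σ = (1, 2, 3, 4): 26 + 5 + 0 + 13 = 44
σ = (1, 2, 4, 3): 26 + 5 + (-2) + 15 = 44
σ = (1, 3, 2, 4): 26 + 1 + (-4) + 13 = 36
σ = (1, 3, 4, 2): 26 + 1 + (-2) + 25 = 50
σ = (1, 4, 2, 3): 26 + (-1) + (-4) + 15 = 36
σ = (1, 4, 3, 2): 26 + (-1) + 0 + 25 = 50
σ = (2, 1, 3, 4): 4 + (-2) + 0 + 13 = 15
σ = (2, 1, 4, 3): 4 + (-2) + (-2) + 15 = 15
σ = (2, 3, 1, 4): 4 + 1 + (-5) + 13 = 13
σ = (2, 3, 4, 1): 4 + 1 + (-2) + 6 = 9
σ = (2, 4, 1, 3): 4 + (-1) + (-5) + 15 = 13
σ = (2, 4, 3, 1): 4 + (-1) + 0 + 6 = 9
σ = (3, 1, 2, 4): 25 + (-2) + (-4) + 13 = 32
σ = (3, 1, 4, 2): 25 + (-2) + (-2) + 25 = 46
σ = (3, 2, 1, 4): 25 + 5 + (-5) + 13 = 38
σ = (3, 2, 4, 1): 25 + 5 + (-2) + 6 = 34
σ = (3, 4, 1, 2): 25 + (-1) + (-5) + 25 = 44
σ = (3, 4, 2, 1): 25 + (-1) + (-4) + 6 = 26
σ = (4, 1, 2, 3): (-2) + (-2) + (-4) + 15 = 7
σ = (4, 1, 3, 2): (-2) + (-2) + 0 + 25 = 21
σ = (4, 2, 1, 3): (-2) + 5 + (-5) + 15 = 13
σ = (4, 2, 3, 1): (-2) + 5 + 0 + 6 = 9
σ = (4, 3, 1, 2): (-2) + 1 + (-5) + 25 = 19
σ = (4, 3, 2, 1): (-2) + 1 + (-4) + 6 = 1
Optimal value attained by: σ = (1, 3, 4, 2).
Answer: det⊕(W) = 50; verdict: SINGULAR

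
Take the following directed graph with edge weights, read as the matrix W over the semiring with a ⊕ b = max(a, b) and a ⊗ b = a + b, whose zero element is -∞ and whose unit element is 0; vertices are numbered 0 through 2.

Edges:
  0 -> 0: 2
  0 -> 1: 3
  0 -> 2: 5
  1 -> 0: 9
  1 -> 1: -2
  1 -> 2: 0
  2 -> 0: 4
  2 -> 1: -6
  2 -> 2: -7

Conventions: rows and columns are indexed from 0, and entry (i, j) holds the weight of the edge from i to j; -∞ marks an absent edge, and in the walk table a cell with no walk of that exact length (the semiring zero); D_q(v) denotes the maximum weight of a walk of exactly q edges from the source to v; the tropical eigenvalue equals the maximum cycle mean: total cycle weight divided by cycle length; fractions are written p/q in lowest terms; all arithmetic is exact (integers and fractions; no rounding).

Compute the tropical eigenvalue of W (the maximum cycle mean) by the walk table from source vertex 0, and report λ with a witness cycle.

q=0: [0, -∞, -∞]
q=1: [2, 3, 5]
q=2: [12, 5, 7]
q=3: [14, 15, 17]
Optimal cycle mean attained by: cycle 0->1->0, total 3 + 9, length 2.
Answer: λ = 6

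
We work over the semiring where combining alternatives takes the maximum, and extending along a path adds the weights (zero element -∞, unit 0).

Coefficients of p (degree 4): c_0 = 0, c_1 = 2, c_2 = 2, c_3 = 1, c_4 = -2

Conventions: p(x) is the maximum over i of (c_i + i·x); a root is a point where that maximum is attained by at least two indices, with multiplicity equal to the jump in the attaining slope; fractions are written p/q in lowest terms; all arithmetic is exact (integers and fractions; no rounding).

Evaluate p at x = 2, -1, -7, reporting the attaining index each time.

p(2) = max(0+0·2=0, 2+1·2=4, 2+2·2=6, 1+3·2=7, -2+4·2=6) = 7 (attained by i=3)
p(-1) = max(0+0·(-1)=0, 2+1·(-1)=1, 2+2·(-1)=0, 1+3·(-1)=-2, -2+4·(-1)=-6) = 1 (attained by i=1)
p(-7) = max(0+0·(-7)=0, 2+1·(-7)=-5, 2+2·(-7)=-12, 1+3·(-7)=-20, -2+4·(-7)=-30) = 0 (attained by i=0)
Answer: p(2) = 7; p(-1) = 1; p(-7) = 0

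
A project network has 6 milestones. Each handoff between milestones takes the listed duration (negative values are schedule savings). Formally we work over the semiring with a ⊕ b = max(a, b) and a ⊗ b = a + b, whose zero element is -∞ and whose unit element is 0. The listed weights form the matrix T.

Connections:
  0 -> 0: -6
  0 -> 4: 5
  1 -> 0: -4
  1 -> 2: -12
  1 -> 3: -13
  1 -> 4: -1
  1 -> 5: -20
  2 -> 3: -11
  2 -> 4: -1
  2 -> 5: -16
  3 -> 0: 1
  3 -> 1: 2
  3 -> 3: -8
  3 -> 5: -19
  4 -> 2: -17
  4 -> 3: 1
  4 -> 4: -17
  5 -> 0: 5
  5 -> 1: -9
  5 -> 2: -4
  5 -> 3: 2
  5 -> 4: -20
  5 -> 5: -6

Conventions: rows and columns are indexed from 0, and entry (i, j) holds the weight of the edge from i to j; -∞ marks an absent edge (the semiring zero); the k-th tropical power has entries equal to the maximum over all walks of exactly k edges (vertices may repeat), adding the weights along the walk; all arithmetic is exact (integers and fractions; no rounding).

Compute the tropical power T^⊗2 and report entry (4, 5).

T^⊗2:
  [-12, -∞, -12, 6, -1, -∞]
  [-10, -11, -18, 0, 1, -26]
  [-10, -9, -18, 0, -18, -22]
  [-2, -6, -10, -11, 6, -18]
  [2, 3, -34, -7, -18, -18]
  [3, 4, -10, -4, 10, -12]
Key observation: the optimum is the walk 4->3->5, with weight 1 + (-19) = -18.
Optimal value attained by: walk 4->3->5.
Answer: (T^⊗2)[4][5] = -18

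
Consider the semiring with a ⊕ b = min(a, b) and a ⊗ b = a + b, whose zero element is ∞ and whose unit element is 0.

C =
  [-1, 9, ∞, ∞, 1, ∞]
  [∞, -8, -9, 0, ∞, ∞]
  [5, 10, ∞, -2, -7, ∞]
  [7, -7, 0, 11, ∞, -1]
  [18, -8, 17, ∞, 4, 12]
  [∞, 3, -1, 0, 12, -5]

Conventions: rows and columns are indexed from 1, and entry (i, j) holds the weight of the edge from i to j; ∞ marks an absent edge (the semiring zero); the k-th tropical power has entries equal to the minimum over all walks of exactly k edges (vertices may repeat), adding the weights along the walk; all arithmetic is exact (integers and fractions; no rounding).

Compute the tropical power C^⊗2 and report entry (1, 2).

C^⊗2:
  [-2, -7, 0, 9, 0, 13]
  [-4, -16, -17, -11, -16, -1]
  [4, -15, -2, 9, -3, -3]
  [5, -15, -16, -7, -7, -6]
  [17, -16, -17, -8, 8, 7]
  [4, -7, -6, -5, -8, -10]
Key observation: the optimum is the walk 1->5->2, with weight 1 + (-8) = -7.
Optimal value attained by: walk 1->5->2.
Answer: (C^⊗2)[1][2] = -7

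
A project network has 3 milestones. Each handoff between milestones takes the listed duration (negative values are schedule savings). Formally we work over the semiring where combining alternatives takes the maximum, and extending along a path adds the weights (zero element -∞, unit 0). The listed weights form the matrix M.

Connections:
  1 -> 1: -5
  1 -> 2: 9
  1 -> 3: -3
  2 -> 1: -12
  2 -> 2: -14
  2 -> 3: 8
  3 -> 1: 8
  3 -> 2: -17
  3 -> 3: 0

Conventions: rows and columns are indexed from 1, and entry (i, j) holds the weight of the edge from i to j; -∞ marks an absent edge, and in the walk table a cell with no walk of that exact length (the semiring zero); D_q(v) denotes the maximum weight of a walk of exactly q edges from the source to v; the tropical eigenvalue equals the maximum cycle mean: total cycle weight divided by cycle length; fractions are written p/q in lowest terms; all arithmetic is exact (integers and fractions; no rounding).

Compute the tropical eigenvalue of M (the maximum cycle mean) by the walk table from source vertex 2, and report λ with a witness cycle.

q=0: [-∞, 0, -∞]
q=1: [-12, -14, 8]
q=2: [16, -3, 8]
q=3: [16, 25, 13]
Optimal cycle mean attained by: cycle 1->2->3->1, total 9 + 8 + 8, length 3.
Answer: λ = 25/3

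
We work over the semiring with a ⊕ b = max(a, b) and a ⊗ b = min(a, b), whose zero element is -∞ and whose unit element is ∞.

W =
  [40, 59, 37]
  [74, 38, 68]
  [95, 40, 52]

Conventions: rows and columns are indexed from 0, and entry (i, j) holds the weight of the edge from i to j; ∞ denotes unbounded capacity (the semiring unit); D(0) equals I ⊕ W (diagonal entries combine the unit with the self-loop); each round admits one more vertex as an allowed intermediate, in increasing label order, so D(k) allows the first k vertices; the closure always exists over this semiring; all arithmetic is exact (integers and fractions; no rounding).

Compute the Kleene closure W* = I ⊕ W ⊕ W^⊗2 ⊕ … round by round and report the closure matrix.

D(0):
  [∞, 59, 37]
  [74, ∞, 68]
  [95, 40, ∞]
D(1):
  [∞, 59, 37]
  [74, ∞, 68]
  [95, 59, ∞]
D(2):
  [∞, 59, 59]
  [74, ∞, 68]
  [95, 59, ∞]
D(3):
  [∞, 59, 59]
  [74, ∞, 68]
  [95, 59, ∞]
Answer: W* = [[∞, 59, 59], [74, ∞, 68], [95, 59, ∞]]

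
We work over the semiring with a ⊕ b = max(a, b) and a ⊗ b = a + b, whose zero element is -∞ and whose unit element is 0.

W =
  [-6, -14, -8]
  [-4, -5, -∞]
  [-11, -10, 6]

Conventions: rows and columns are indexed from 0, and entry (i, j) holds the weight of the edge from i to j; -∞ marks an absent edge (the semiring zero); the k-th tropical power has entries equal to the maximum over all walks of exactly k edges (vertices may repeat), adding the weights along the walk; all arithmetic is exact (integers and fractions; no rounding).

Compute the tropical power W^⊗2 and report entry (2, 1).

W^⊗2:
  [-12, -18, -2]
  [-9, -10, -12]
  [-5, -4, 12]
Key observation: the optimum is the walk 2->2->1, with weight 6 + (-10) = -4.
Optimal value attained by: walk 2->2->1.
Answer: (W^⊗2)[2][1] = -4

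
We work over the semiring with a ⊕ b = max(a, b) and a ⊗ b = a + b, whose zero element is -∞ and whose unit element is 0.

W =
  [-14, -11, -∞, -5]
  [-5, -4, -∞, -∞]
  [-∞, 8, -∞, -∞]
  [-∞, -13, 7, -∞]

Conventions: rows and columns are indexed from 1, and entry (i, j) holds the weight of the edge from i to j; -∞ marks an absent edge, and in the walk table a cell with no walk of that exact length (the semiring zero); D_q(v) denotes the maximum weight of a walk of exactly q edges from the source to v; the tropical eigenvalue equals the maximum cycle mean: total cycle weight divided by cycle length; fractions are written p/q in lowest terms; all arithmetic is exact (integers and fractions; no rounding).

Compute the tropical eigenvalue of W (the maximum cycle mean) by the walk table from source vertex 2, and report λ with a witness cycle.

q=0: [-∞, 0, -∞, -∞]
q=1: [-5, -4, -∞, -∞]
q=2: [-9, -8, -∞, -10]
q=3: [-13, -12, -3, -14]
q=4: [-17, 5, -7, -18]
Optimal cycle mean attained by: cycle 1->4->3->2->1, total (-5) + 7 + 8 + (-5), length 4.
Answer: λ = 5/4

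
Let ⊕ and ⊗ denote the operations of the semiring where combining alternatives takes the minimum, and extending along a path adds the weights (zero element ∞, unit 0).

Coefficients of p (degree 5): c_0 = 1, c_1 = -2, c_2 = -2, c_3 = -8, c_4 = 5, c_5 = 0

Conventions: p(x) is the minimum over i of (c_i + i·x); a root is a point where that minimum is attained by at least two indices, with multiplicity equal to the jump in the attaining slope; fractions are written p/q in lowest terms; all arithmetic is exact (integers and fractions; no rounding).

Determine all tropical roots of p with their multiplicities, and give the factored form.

hull edge (i=0, c=1) to (i=3, c=-8): slope -3, span 3
hull edge (i=3, c=-8) to (i=5, c=0): slope 4, span 2
Factored form: p(x) = 0 ⊗ (x ⊕ (-4)) ⊗ (x ⊕ (-4)) ⊗ (x ⊕ 3) ⊗ (x ⊕ 3) ⊗ (x ⊕ 3)
Answer: roots = -4 (mult 2), 3 (mult 3)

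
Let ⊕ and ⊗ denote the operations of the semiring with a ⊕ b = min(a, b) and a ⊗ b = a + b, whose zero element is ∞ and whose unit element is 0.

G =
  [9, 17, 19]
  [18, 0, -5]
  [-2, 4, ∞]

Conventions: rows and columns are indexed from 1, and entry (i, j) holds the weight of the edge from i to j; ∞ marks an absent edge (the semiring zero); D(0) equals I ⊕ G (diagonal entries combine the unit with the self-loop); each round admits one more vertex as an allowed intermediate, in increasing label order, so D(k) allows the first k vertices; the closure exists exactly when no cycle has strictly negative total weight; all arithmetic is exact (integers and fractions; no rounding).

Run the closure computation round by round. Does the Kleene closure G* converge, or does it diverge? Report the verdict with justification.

D(0):
  [0, 17, 19]
  [18, 0, -5]
  [-2, 4, 0]
D(1):
  [0, 17, 19]
  [18, 0, -5]
  [-2, 4, 0]
Detection: at round 2, diagonal entry (3, 3) turns strictly negative.
Key observation: the cycle 3->2->3 has total weight 4 + (-5), which is strictly negative.
Answer: DIVERGES — negative cycle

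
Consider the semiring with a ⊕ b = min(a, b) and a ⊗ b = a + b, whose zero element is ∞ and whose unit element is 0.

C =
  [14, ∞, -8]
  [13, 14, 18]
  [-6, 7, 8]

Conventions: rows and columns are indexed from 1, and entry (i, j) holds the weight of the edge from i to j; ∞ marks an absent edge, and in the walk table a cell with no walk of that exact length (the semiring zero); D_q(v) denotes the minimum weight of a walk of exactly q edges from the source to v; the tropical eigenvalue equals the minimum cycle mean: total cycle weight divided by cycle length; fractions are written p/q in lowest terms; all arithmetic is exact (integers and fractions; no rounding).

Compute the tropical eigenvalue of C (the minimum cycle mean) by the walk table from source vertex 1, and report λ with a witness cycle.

q=0: [0, ∞, ∞]
q=1: [14, ∞, -8]
q=2: [-14, -1, 0]
q=3: [-6, 7, -22]
Optimal cycle mean attained by: cycle 1->3->1, total (-8) + (-6), length 2.
Answer: λ = -7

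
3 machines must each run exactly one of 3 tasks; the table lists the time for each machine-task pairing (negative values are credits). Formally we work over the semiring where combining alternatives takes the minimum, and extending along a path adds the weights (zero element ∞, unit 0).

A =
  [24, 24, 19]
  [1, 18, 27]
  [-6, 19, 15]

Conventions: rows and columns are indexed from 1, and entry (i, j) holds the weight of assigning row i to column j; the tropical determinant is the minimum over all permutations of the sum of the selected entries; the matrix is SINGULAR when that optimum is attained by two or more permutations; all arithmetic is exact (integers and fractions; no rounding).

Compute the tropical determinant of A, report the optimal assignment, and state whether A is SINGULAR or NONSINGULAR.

σ = (1, 2, 3): 24 + 18 + 15 = 57
σ = (1, 3, 2): 24 + 27 + 19 = 70
σ = (2, 1, 3): 24 + 1 + 15 = 40
σ = (2, 3, 1): 24 + 27 + (-6) = 45
σ = (3, 1, 2): 19 + 1 + 19 = 39
σ = (3, 2, 1): 19 + 18 + (-6) = 31
Optimal value attained by: σ = (3, 2, 1).
Answer: det⊕(A) = 31; verdict: NONSINGULAR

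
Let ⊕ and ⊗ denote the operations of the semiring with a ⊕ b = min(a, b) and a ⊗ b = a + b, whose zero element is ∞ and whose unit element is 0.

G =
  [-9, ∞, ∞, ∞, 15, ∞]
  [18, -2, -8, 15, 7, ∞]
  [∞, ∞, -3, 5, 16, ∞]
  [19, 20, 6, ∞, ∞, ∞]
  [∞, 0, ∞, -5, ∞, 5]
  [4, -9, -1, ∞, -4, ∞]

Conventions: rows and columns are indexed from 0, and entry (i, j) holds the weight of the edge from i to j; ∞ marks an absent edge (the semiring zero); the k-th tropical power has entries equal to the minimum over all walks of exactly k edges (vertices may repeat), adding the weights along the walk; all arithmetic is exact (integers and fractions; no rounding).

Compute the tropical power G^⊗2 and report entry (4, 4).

G^⊗2:
  [-18, 15, ∞, 10, 6, 20]
  [9, -4, -11, -3, 5, 12]
  [24, 16, -6, 2, 13, 21]
  [10, 18, 3, 11, 22, ∞]
  [9, -4, -8, 15, 1, ∞]
  [-5, -11, -17, -9, -2, 1]
Key observation: the optimum is the walk 4->5->4, with weight 5 + (-4) = 1.
Optimal value attained by: walk 4->5->4.
Answer: (G^⊗2)[4][4] = 1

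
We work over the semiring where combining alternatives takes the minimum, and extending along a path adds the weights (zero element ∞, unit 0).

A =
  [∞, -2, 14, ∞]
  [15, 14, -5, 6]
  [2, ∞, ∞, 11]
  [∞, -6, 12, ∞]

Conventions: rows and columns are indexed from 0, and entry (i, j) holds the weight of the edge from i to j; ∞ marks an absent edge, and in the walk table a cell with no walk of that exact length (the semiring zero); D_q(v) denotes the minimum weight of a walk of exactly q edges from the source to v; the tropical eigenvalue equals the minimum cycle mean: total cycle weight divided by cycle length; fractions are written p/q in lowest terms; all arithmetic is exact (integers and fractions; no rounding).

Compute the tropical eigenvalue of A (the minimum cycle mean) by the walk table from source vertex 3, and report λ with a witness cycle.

q=0: [∞, ∞, ∞, 0]
q=1: [∞, -6, 12, ∞]
q=2: [9, 8, -11, 0]
q=3: [-9, -6, 3, 0]
q=4: [5, -11, -11, 0]
Optimal cycle mean attained by: cycle 0->1->2->0, total (-2) + (-5) + 2, length 3.
Answer: λ = -5/3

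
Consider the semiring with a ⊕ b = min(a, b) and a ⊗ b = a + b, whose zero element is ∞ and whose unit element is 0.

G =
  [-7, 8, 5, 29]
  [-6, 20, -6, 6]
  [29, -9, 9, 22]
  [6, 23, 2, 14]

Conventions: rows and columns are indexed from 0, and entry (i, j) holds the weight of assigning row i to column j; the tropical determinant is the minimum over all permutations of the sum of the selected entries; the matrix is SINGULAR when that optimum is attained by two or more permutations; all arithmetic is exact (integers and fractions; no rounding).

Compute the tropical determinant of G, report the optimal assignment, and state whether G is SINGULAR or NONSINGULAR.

σ = (0, 1, 2, 3): (-7) + 20 + 9 + 14 = 36
σ = (0, 1, 3, 2): (-7) + 20 + 22 + 2 = 37
σ = (0, 2, 1, 3): (-7) + (-6) + (-9) + 14 = -8
σ = (0, 2, 3, 1): (-7) + (-6) + 22 + 23 = 32
σ = (0, 3, 1, 2): (-7) + 6 + (-9) + 2 = -8
σ = (0, 3, 2, 1): (-7) + 6 + 9 + 23 = 31
σ = (1, 0, 2, 3): 8 + (-6) + 9 + 14 = 25
σ = (1, 0, 3, 2): 8 + (-6) + 22 + 2 = 26
σ = (1, 2, 0, 3): 8 + (-6) + 29 + 14 = 45
σ = (1, 2, 3, 0): 8 + (-6) + 22 + 6 = 30
σ = (1, 3, 0, 2): 8 + 6 + 29 + 2 = 45
σ = (1, 3, 2, 0): 8 + 6 + 9 + 6 = 29
σ = (2, 0, 1, 3): 5 + (-6) + (-9) + 14 = 4
σ = (2, 0, 3, 1): 5 + (-6) + 22 + 23 = 44
σ = (2, 1, 0, 3): 5 + 20 + 29 + 14 = 68
σ = (2, 1, 3, 0): 5 + 20 + 22 + 6 = 53
σ = (2, 3, 0, 1): 5 + 6 + 29 + 23 = 63
σ = (2, 3, 1, 0): 5 + 6 + (-9) + 6 = 8
σ = (3, 0, 1, 2): 29 + (-6) + (-9) + 2 = 16
σ = (3, 0, 2, 1): 29 + (-6) + 9 + 23 = 55
σ = (3, 1, 0, 2): 29 + 20 + 29 + 2 = 80
σ = (3, 1, 2, 0): 29 + 20 + 9 + 6 = 64
σ = (3, 2, 0, 1): 29 + (-6) + 29 + 23 = 75
σ = (3, 2, 1, 0): 29 + (-6) + (-9) + 6 = 20
Optimal value attained by: σ = (0, 2, 1, 3).
Answer: det⊕(G) = -8; verdict: SINGULAR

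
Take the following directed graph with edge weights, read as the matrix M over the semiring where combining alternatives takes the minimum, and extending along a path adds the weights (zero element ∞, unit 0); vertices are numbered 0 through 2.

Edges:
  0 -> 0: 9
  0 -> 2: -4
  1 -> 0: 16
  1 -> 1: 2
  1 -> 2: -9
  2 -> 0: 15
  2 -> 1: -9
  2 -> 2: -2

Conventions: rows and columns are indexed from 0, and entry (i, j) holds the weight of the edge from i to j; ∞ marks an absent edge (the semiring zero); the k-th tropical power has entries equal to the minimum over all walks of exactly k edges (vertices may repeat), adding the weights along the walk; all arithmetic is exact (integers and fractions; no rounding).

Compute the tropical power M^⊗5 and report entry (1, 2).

M^⊗2:
  [11, -13, -6]
  [6, -18, -11]
  [7, -11, -18]
M^⊗3:
  [3, -15, -22]
  [-2, -20, -27]
  [-3, -27, -20]
M^⊗4:
  [-7, -31, -24]
  [-12, -36, -29]
  [-11, -29, -36]
M^⊗5:
  [-15, -33, -40]
  [-20, -38, -45]
  [-21, -45, -38]
Key observation: the optimum is the walk 1->2->1->2->1->2, with weight (-9) + (-9) + (-9) + (-9) + (-9) = -45.
Optimal value attained by: walk 1->2->1->2->1->2.
Answer: (M^⊗5)[1][2] = -45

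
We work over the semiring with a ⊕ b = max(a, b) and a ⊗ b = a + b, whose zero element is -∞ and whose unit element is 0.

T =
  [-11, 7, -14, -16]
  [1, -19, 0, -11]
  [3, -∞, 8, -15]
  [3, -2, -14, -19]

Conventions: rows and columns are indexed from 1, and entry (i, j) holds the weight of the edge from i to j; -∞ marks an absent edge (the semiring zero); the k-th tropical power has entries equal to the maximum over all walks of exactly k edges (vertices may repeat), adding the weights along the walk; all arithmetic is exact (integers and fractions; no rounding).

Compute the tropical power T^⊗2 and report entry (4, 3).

T^⊗2:
  [8, -4, 7, -4]
  [3, 8, 8, -15]
  [11, 10, 16, -7]
  [-1, 10, -2, -13]
Key observation: the optimum is the walk 4->2->3, with weight (-2) + 0 = -2.
Optimal value attained by: walk 4->2->3.
Answer: (T^⊗2)[4][3] = -2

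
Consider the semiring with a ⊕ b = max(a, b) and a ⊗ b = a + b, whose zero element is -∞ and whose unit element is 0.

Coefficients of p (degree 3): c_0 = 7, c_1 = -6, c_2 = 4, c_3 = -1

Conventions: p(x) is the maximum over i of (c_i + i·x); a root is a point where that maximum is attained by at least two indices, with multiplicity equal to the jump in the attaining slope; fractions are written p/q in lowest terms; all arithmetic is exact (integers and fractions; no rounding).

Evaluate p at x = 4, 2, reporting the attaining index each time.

p(4) = max(7+0·4=7, -6+1·4=-2, 4+2·4=12, -1+3·4=11) = 12 (attained by i=2)
p(2) = max(7+0·2=7, -6+1·2=-4, 4+2·2=8, -1+3·2=5) = 8 (attained by i=2)
Answer: p(4) = 12; p(2) = 8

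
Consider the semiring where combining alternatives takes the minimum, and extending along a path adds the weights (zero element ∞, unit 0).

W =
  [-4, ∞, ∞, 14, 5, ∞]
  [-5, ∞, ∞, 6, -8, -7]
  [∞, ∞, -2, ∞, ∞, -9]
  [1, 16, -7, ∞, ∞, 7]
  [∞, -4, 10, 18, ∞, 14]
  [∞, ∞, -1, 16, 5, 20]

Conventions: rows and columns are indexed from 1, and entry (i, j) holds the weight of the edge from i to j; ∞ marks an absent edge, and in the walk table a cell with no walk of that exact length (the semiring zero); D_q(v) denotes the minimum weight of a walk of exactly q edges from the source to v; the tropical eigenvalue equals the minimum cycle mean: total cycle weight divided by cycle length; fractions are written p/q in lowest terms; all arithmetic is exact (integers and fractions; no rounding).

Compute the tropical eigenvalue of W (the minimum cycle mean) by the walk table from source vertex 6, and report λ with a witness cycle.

q=0: [∞, ∞, ∞, ∞, ∞, 0]
q=1: [∞, ∞, -1, 16, 5, 20]
q=2: [17, 1, -3, 23, 25, -10]
q=3: [-4, 21, -11, 6, -7, -12]
q=4: [-8, -11, -13, 4, -7, -20]
q=5: [-16, -11, -21, -5, -19, -22]
q=6: [-20, -23, -23, -6, -19, -30]
Optimal cycle mean attained by: cycle 2->5->2, total (-8) + (-4), length 2.
Answer: λ = -6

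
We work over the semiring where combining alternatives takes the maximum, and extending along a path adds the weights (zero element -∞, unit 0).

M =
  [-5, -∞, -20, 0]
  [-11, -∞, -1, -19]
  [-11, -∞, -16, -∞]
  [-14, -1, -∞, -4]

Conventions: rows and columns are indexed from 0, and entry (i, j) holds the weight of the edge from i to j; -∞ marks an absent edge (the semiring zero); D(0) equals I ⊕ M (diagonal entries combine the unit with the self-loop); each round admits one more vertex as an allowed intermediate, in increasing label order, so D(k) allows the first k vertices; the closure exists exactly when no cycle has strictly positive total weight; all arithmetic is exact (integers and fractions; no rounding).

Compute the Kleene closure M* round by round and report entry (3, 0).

D(0):
  [0, -∞, -20, 0]
  [-11, 0, -1, -19]
  [-11, -∞, 0, -∞]
  [-14, -1, -∞, 0]
D(1):
  [0, -∞, -20, 0]
  [-11, 0, -1, -11]
  [-11, -∞, 0, -11]
  [-14, -1, -34, 0]
D(2):
  [0, -∞, -20, 0]
  [-11, 0, -1, -11]
  [-11, -∞, 0, -11]
  [-12, -1, -2, 0]
D(3):
  [0, -∞, -20, 0]
  [-11, 0, -1, -11]
  [-11, -∞, 0, -11]
  [-12, -1, -2, 0]
D(4):
  [0, -1, -2, 0]
  [-11, 0, -1, -11]
  [-11, -12, 0, -11]
  [-12, -1, -2, 0]
Answer: M*[3][0] = -12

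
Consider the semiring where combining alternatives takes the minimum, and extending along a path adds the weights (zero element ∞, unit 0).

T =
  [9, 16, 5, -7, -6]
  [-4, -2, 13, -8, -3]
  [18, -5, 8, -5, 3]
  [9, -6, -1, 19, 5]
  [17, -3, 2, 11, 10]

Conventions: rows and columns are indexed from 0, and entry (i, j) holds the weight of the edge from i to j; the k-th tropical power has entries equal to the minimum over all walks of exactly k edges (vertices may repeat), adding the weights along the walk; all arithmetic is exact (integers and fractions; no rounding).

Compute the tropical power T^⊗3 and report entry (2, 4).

T^⊗2:
  [2, -13, -8, 0, -2]
  [-6, -14, -9, -11, -10]
  [-9, -11, -6, -13, -8]
  [-10, -8, 7, -14, -9]
  [-7, -5, 10, -11, -6]
T^⊗3:
  [-17, -15, -1, -21, -16]
  [-18, -17, -12, -22, -17]
  [-15, -19, -14, -19, -15]
  [-12, -20, -15, -17, -16]
  [-9, -17, -12, -14, -13]
Key observation: the optimum is the walk 2->1->0->4, with weight (-5) + (-4) + (-6) = -15.
Optimal value attained by: walk 2->1->0->4.
Answer: (T^⊗3)[2][4] = -15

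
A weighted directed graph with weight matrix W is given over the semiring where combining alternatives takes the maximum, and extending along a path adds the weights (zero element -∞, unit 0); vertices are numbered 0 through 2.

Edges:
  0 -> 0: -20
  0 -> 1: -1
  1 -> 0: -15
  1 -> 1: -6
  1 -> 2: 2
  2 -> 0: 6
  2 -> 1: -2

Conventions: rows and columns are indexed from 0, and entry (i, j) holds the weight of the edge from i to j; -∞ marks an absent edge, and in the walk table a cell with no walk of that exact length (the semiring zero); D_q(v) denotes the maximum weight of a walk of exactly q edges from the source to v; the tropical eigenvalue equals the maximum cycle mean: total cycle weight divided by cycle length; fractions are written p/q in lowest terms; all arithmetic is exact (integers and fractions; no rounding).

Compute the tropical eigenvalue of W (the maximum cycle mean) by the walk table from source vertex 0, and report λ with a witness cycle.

q=0: [0, -∞, -∞]
q=1: [-20, -1, -∞]
q=2: [-16, -7, 1]
q=3: [7, -1, -5]
Optimal cycle mean attained by: cycle 0->1->2->0, total (-1) + 2 + 6, length 3.
Answer: λ = 7/3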